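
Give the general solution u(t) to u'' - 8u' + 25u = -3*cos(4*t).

Characteristic equation r² - 8r + 25 = 0 has discriminant (-8)² - 4·(25) = -36 < 0, so r = 4 ± 3i.
Hence u_h = C1*cos(3*t)*exp(4*t) + C2*exp(4*t)*sin(3*t).
Try u_p = A*cos(4*t) + B*sin(4*t). Substituting and equating the coefficients of cos(4t) and sin(4t) gives A = -27/1105, B = 96/1105, so u_p = -27*cos(4*t)/1105 + 96*sin(4*t)/1105.

u = -27*cos(4*t)/1105 + 96*sin(4*t)/1105 + C1*cos(3*t)*exp(4*t) + C2*exp(4*t)*sin(3*t)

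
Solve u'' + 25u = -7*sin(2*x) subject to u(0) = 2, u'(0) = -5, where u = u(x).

Characteristic equation r² + 25 = 0 has discriminant (0)² - 4·(25) = -100 < 0, so r = ± 5i.
Hence u_h = C1*cos(5*x) + C2*sin(5*x).
Try u_p = A*cos(2*x) + B*sin(2*x). Substituting and equating the coefficients of cos(2x) and sin(2x) gives A = 0, B = -1/3, so u_p = -sin(2*x)/3.
General solution: u = -sin(2*x)/3 + C1*cos(5*x) + C2*sin(5*x).
Apply the initial conditions: u(0) = C1 = 2 and u'(0) = -2/3 + 5*C2 = -5. Solving gives C1 = 2, C2 = -13/15.

u = 2*cos(5*x) - 13*sin(5*x)/15 - sin(2*x)/3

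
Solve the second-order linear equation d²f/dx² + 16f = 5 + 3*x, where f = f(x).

f = 5/16 + 3*x/16 + C1*cos(4*x) + C2*sin(4*x)

Characteristic equation r² + 16 = 0 has discriminant (0)² - 4·(16) = -64 < 0, so r = ± 4i.
Hence f_h = C1*cos(4*x) + C2*sin(4*x).
For the particular solution try f_p = A0 + A1*x. Substituting and matching coefficients of each power of x gives A0 = 5/16, A1 = 3/16, so f_p = 5/16 + 3*x/16.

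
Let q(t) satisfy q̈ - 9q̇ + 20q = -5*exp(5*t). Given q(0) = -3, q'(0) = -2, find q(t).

Characteristic equation r² - 9r + 20 = 0 factors as (r - 4)(r - 5) = 0, so r = 4, 5.
Hence q_h = C1*exp(4*t) + C2*exp(5*t).
Since exp(5*t) solves the homogeneous equation (r = 5 is a root of multiplicity 1), multiply the trial by t. Try q_p = A*t*exp(5*t). Substituting into the equation and dividing by exp(5*t) gives A = -5, so q_p = -5*t*exp(5*t).
General solution: q = C1*exp(4*t) + C2*exp(5*t) - 5*t*exp(5*t).
Apply the initial conditions: q(0) = C1 + C2 = -3 and q'(0) = -5 + 4*C1 + 5*C2 = -2. Solving gives C1 = -18, C2 = 15.

q = -18*exp(4*t) + 15*exp(5*t) - 5*t*exp(5*t)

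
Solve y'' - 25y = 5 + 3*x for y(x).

Characteristic equation r² - 25 = 0 factors as (r + 5)(r - 5) = 0, so r = -5, 5.
Hence y_h = C1*exp(-5*x) + C2*exp(5*x).
For the particular solution try y_p = A0 + A1*x. Substituting and matching coefficients of each power of x gives A0 = -1/5, A1 = -3/25, so y_p = -1/5 - 3*x/25.

y = -1/5 - 3*x/25 + C1*exp(-5*x) + C2*exp(5*x)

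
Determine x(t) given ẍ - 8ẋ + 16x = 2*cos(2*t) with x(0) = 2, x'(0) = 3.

x = -2*sin(2*t)/25 + 3*cos(2*t)/50 + 97*exp(4*t)/50 - 23*t*exp(4*t)/5

Characteristic equation r² - 8r + 16 = 0 has discriminant (-8)² - 4·(16) = 0, so r = 4 is a repeated root.
Hence x_h = (C1 + C2*t)*exp(4*t).
Try x_p = A*cos(2*t) + B*sin(2*t). Substituting and equating the coefficients of cos(2t) and sin(2t) gives A = 3/50, B = -2/25, so x_p = -2*sin(2*t)/25 + 3*cos(2*t)/50.
General solution: x = -2*sin(2*t)/25 + 3*cos(2*t)/50 + C1*exp(4*t) + C2*t*exp(4*t).
Apply the initial conditions: x(0) = 3/50 + C1 = 2 and x'(0) = -4/25 + C2 + 4*C1 = 3. Solving gives C1 = 97/50, C2 = -23/5.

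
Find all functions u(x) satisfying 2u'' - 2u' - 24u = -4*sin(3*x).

Divide through by 2: u'' - u' - 12u = -2*sin(3*x).
Characteristic equation r² - r - 12 = 0 factors as (r - 4)(r + 3) = 0, so r = 4, -3.
Hence u_h = C1*exp(4*x) + C2*exp(-3*x).
Try u_p = A*cos(3*x) + B*sin(3*x). Substituting and equating the coefficients of cos(3x) and sin(3x) gives A = -1/75, B = 7/75, so u_p = -cos(3*x)/75 + 7*sin(3*x)/75.

u = -cos(3*x)/75 + 7*sin(3*x)/75 + C1*exp(4*x) + C2*exp(-3*x)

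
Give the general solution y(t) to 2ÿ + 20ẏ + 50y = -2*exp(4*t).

Divide through by 2: y'' + 10y' + 25y = -exp(4*t).
Characteristic equation r² + 10r + 25 = 0 has discriminant (10)² - 4·(25) = 0, so r = -5 is a repeated root.
Hence y_h = (C1 + C2*t)*exp(-5*t).
Try y_p = A*exp(4*t). Substituting into the equation and dividing by exp(4*t) gives A = -1/81, so y_p = -exp(4*t)/81.

y = -exp(4*t)/81 + C1*exp(-5*t) + C2*t*exp(-5*t)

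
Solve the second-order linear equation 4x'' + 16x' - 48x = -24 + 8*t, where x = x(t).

x = 4/9 - t/6 + C1*exp(-6*t) + C2*exp(2*t)

Divide through by 4: x'' + 4x' - 12x = -6 + 2*t.
Characteristic equation r² + 4r - 12 = 0 factors as (r + 6)(r - 2) = 0, so r = -6, 2.
Hence x_h = C1*exp(-6*t) + C2*exp(2*t).
For the particular solution try x_p = A0 + A1*t. Substituting and matching coefficients of each power of t gives A0 = 4/9, A1 = -1/6, so x_p = 4/9 - t/6.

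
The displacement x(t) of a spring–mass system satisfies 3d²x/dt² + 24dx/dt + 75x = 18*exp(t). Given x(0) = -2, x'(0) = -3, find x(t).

x = 3*exp(t)/17 - 202*exp(-4*t)*sin(3*t)/51 - 37*cos(3*t)*exp(-4*t)/17

Divide through by 3: x'' + 8x' + 25x = 6*exp(t).
Characteristic equation r² + 8r + 25 = 0 has discriminant (8)² - 4·(25) = -36 < 0, so r = -4 ± 3i.
Hence x_h = C1*cos(3*t)*exp(-4*t) + C2*exp(-4*t)*sin(3*t).
Try x_p = A*exp(t). Substituting into the equation and dividing by exp(t) gives A = 3/17, so x_p = 3*exp(t)/17.
General solution: x = 3*exp(t)/17 + C1*cos(3*t)*exp(-4*t) + C2*exp(-4*t)*sin(3*t).
Apply the initial conditions: x(0) = 3/17 + C1 = -2 and x'(0) = 3/17 - 4*C1 + 3*C2 = -3. Solving gives C1 = -37/17, C2 = -202/51.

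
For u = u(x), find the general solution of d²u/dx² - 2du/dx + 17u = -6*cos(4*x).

Characteristic equation r² - 2r + 17 = 0 has discriminant (-2)² - 4·(17) = -64 < 0, so r = 1 ± 4i.
Hence u_h = C1*cos(4*x)*exp(x) + C2*exp(x)*sin(4*x).
Try u_p = A*cos(4*x) + B*sin(4*x). Substituting and equating the coefficients of cos(4x) and sin(4x) gives A = -6/65, B = 48/65, so u_p = -6*cos(4*x)/65 + 48*sin(4*x)/65.

u = -6*cos(4*x)/65 + 48*sin(4*x)/65 + C1*cos(4*x)*exp(x) + C2*exp(x)*sin(4*x)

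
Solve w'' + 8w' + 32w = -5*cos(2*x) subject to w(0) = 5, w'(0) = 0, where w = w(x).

w = -7*cos(2*x)/52 - sin(2*x)/13 + 267*cos(4*x)*exp(-4*x)/52 + 269*exp(-4*x)*sin(4*x)/52

Characteristic equation r² + 8r + 32 = 0 has discriminant (8)² - 4·(32) = -64 < 0, so r = -4 ± 4i.
Hence w_h = C1*cos(4*x)*exp(-4*x) + C2*exp(-4*x)*sin(4*x).
Try w_p = A*cos(2*x) + B*sin(2*x). Substituting and equating the coefficients of cos(2x) and sin(2x) gives A = -7/52, B = -1/13, so w_p = -7*cos(2*x)/52 - sin(2*x)/13.
General solution: w = -7*cos(2*x)/52 - sin(2*x)/13 + C1*cos(4*x)*exp(-4*x) + C2*exp(-4*x)*sin(4*x).
Apply the initial conditions: w(0) = -7/52 + C1 = 5 and w'(0) = -2/13 - 4*C1 + 4*C2 = 0. Solving gives C1 = 267/52, C2 = 269/52.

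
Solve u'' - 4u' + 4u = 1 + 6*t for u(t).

u = 7/4 + 3*t/2 + C1*exp(2*t) + C2*t*exp(2*t)

Characteristic equation r² - 4r + 4 = 0 has discriminant (-4)² - 4·(4) = 0, so r = 2 is a repeated root.
Hence u_h = (C1 + C2*t)*exp(2*t).
For the particular solution try u_p = A0 + A1*t. Substituting and matching coefficients of each power of t gives A0 = 7/4, A1 = 3/2, so u_p = 7/4 + 3*t/2.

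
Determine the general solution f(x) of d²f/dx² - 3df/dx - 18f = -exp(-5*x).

f = -exp(-5*x)/22 + C1*exp(-3*x) + C2*exp(6*x)

Characteristic equation r² - 3r - 18 = 0 factors as (r + 3)(r - 6) = 0, so r = -3, 6.
Hence f_h = C1*exp(-3*x) + C2*exp(6*x).
Try f_p = A*exp(-5*x). Substituting into the equation and dividing by exp(-5*x) gives A = -1/22, so f_p = -exp(-5*x)/22.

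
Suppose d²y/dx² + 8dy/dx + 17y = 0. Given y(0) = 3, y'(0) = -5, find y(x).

Characteristic equation r² + 8r + 17 = 0 has discriminant (8)² - 4·(17) = -4 < 0, so r = -4 ± i.
Hence y_h = C1*cos(x)*exp(-4*x) + C2*exp(-4*x)*sin(x).
Apply the initial conditions: y(0) = C1 = 3 and y'(0) = C2 - 4*C1 = -5. Solving gives C1 = 3, C2 = 7.

y = 3*cos(x)*exp(-4*x) + 7*exp(-4*x)*sin(x)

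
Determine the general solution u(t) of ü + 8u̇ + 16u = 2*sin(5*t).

u = -80*cos(5*t)/1681 - 18*sin(5*t)/1681 + C1*exp(-4*t) + C2*t*exp(-4*t)

Characteristic equation r² + 8r + 16 = 0 has discriminant (8)² - 4·(16) = 0, so r = -4 is a repeated root.
Hence u_h = (C1 + C2*t)*exp(-4*t).
Try u_p = A*cos(5*t) + B*sin(5*t). Substituting and equating the coefficients of cos(5t) and sin(5t) gives A = -80/1681, B = -18/1681, so u_p = -80*cos(5*t)/1681 - 18*sin(5*t)/1681.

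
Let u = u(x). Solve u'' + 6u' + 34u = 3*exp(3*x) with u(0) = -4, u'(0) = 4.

u = 3*exp(3*x)/61 - 506*exp(-3*x)*sin(5*x)/305 - 247*cos(5*x)*exp(-3*x)/61

Characteristic equation r² + 6r + 34 = 0 has discriminant (6)² - 4·(34) = -100 < 0, so r = -3 ± 5i.
Hence u_h = C1*cos(5*x)*exp(-3*x) + C2*exp(-3*x)*sin(5*x).
Try u_p = A*exp(3*x). Substituting into the equation and dividing by exp(3*x) gives A = 3/61, so u_p = 3*exp(3*x)/61.
General solution: u = 3*exp(3*x)/61 + C1*cos(5*x)*exp(-3*x) + C2*exp(-3*x)*sin(5*x).
Apply the initial conditions: u(0) = 3/61 + C1 = -4 and u'(0) = 9/61 - 3*C1 + 5*C2 = 4. Solving gives C1 = -247/61, C2 = -506/305.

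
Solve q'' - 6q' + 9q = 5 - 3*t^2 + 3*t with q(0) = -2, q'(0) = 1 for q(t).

q = 5/9 - 23*exp(3*t)/9 - t**2/3 - t/9 + 79*t*exp(3*t)/9

Characteristic equation r² - 6r + 9 = 0 has discriminant (-6)² - 4·(9) = 0, so r = 3 is a repeated root.
Hence q_h = (C1 + C2*t)*exp(3*t).
For the particular solution try q_p = A0 + A1*t + A2*t^2. Substituting and matching coefficients of each power of t gives A0 = 5/9, A1 = -1/9, A2 = -1/3, so q_p = 5/9 - t^2/3 - t/9.
General solution: q = 5/9 - t^2/3 - t/9 + C1*exp(3*t) + C2*t*exp(3*t).
Apply the initial conditions: q(0) = 5/9 + C1 = -2 and q'(0) = -1/9 + C2 + 3*C1 = 1. Solving gives C1 = -23/9, C2 = 79/9.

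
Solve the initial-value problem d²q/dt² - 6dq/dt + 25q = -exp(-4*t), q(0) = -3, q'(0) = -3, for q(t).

q = -exp(-4*t)/65 - 194*cos(4*t)*exp(3*t)/65 + 383*exp(3*t)*sin(4*t)/260

Characteristic equation r² - 6r + 25 = 0 has discriminant (-6)² - 4·(25) = -64 < 0, so r = 3 ± 4i.
Hence q_h = C1*cos(4*t)*exp(3*t) + C2*exp(3*t)*sin(4*t).
Try q_p = A*exp(-4*t). Substituting into the equation and dividing by exp(-4*t) gives A = -1/65, so q_p = -exp(-4*t)/65.
General solution: q = -exp(-4*t)/65 + C1*cos(4*t)*exp(3*t) + C2*exp(3*t)*sin(4*t).
Apply the initial conditions: q(0) = -1/65 + C1 = -3 and q'(0) = 4/65 + 3*C1 + 4*C2 = -3. Solving gives C1 = -194/65, C2 = 383/260.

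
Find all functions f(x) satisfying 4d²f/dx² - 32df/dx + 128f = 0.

Divide through by 4: f'' - 8f' + 32f = 0.
Characteristic equation r² - 8r + 32 = 0 has discriminant (-8)² - 4·(32) = -64 < 0, so r = 4 ± 4i.
Hence f_h = C1*cos(4*x)*exp(4*x) + C2*exp(4*x)*sin(4*x).

f = C1*cos(4*x)*exp(4*x) + C2*exp(4*x)*sin(4*x)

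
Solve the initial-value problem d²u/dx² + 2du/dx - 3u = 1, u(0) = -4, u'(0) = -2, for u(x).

Characteristic equation r² + 2r - 3 = 0 factors as (r - 1)(r + 3) = 0, so r = 1, -3.
Hence u_h = C1*exp(x) + C2*exp(-3*x).
For the particular solution try u_p = A0. Substituting and matching coefficients of each power of x gives A0 = -1/3, so u_p = -1/3.
General solution: u = -1/3 + C1*exp(x) + C2*exp(-3*x).
Apply the initial conditions: u(0) = -1/3 + C1 + C2 = -4 and u'(0) = C1 - 3*C2 = -2. Solving gives C1 = -13/4, C2 = -5/12.

u = -1/3 - 13*exp(x)/4 - 5*exp(-3*x)/12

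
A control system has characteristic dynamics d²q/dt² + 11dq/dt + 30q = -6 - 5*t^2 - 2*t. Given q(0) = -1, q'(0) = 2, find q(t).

Characteristic equation r² + 11r + 30 = 0 factors as (r + 5)(r + 6) = 0, so r = -5, -6.
Hence q_h = C1*exp(-5*t) + C2*exp(-6*t).
For the particular solution try q_p = A0 + A1*t + A2*t^2. Substituting and matching coefficients of each power of t gives A0 = -113/540, A1 = 1/18, A2 = -1/6, so q_p = -113/540 - t^2/6 + t/18.
General solution: q = -113/540 - t^2/6 + t/18 + C1*exp(-5*t) + C2*exp(-6*t).
Apply the initial conditions: q(0) = -113/540 + C1 + C2 = -1 and q'(0) = 1/18 - 6*C2 - 5*C1 = 2. Solving gives C1 = -14/5, C2 = 217/108.

q = -113/540 - 14*exp(-5*t)/5 - t**2/6 + t/18 + 217*exp(-6*t)/108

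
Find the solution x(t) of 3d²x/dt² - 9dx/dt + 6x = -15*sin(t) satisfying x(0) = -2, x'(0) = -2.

Divide through by 3: x'' - 3x' + 2x = -5*sin(t).
Characteristic equation r² - 3r + 2 = 0 factors as (r - 2)(r - 1) = 0, so r = 2, 1.
Hence x_h = C1*exp(2*t) + C2*exp(t).
Try x_p = A*cos(t) + B*sin(t). Substituting and equating the coefficients of cos(t) and sin(t) gives A = -3/2, B = -1/2, so x_p = -3*cos(t)/2 - sin(t)/2.
General solution: x = -3*cos(t)/2 - sin(t)/2 + C1*exp(2*t) + C2*exp(t).
Apply the initial conditions: x(0) = -3/2 + C1 + C2 = -2 and x'(0) = -1/2 + C2 + 2*C1 = -2. Solving gives C1 = -1, C2 = 1/2.

x = exp(t)/2 - exp(2*t) - 3*cos(t)/2 - sin(t)/2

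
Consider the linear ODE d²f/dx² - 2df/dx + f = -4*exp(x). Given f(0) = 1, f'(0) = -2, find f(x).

Characteristic equation r² - 2r + 1 = 0 has discriminant (-2)² - 4·(1) = 0, so r = 1 is a repeated root.
Hence f_h = (C1 + C2*x)*exp(x).
Since exp(x) solves the homogeneous equation (r = 1 is a root of multiplicity 2), multiply the trial by x^2. Try f_p = A*x^2*exp(x). Substituting into the equation and dividing by exp(x) gives A = -2, so f_p = -2*x^2*exp(x).
General solution: f = C1*exp(x) - 2*x^2*exp(x) + C2*x*exp(x).
Apply the initial conditions: f(0) = C1 = 1 and f'(0) = C1 + C2 = -2. Solving gives C1 = 1, C2 = -3.

f = -3*x*exp(x) - 2*x**2*exp(x) + exp(x)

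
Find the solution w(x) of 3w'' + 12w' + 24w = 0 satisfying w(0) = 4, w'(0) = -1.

Divide through by 3: w'' + 4w' + 8w = 0.
Characteristic equation r² + 4r + 8 = 0 has discriminant (4)² - 4·(8) = -16 < 0, so r = -2 ± 2i.
Hence w_h = C1*cos(2*x)*exp(-2*x) + C2*exp(-2*x)*sin(2*x).
Apply the initial conditions: w(0) = C1 = 4 and w'(0) = -2*C1 + 2*C2 = -1. Solving gives C1 = 4, C2 = 7/2.

w = 4*cos(2*x)*exp(-2*x) + 7*exp(-2*x)*sin(2*x)/2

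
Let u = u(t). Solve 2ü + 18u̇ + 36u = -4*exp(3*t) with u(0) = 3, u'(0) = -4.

u = -47*exp(-6*t)/27 - exp(3*t)/27 + 43*exp(-3*t)/9

Divide through by 2: u'' + 9u' + 18u = -2*exp(3*t).
Characteristic equation r² + 9r + 18 = 0 factors as (r + 6)(r + 3) = 0, so r = -6, -3.
Hence u_h = C1*exp(-6*t) + C2*exp(-3*t).
Try u_p = A*exp(3*t). Substituting into the equation and dividing by exp(3*t) gives A = -1/27, so u_p = -exp(3*t)/27.
General solution: u = -exp(3*t)/27 + C1*exp(-6*t) + C2*exp(-3*t).
Apply the initial conditions: u(0) = -1/27 + C1 + C2 = 3 and u'(0) = -1/9 - 6*C1 - 3*C2 = -4. Solving gives C1 = -47/27, C2 = 43/9.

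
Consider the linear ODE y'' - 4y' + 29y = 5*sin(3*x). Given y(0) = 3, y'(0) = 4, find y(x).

Characteristic equation r² - 4r + 29 = 0 has discriminant (-4)² - 4·(29) = -100 < 0, so r = 2 ± 5i.
Hence y_h = C1*cos(5*x)*exp(2*x) + C2*exp(2*x)*sin(5*x).
Try y_p = A*cos(3*x) + B*sin(3*x). Substituting and equating the coefficients of cos(3x) and sin(3x) gives A = 15/136, B = 25/136, so y_p = 15*cos(3*x)/136 + 25*sin(3*x)/136.
General solution: y = 15*cos(3*x)/136 + 25*sin(3*x)/136 + C1*cos(5*x)*exp(2*x) + C2*exp(2*x)*sin(5*x).
Apply the initial conditions: y(0) = 15/136 + C1 = 3 and y'(0) = 75/136 + 2*C1 + 5*C2 = 4. Solving gives C1 = 393/136, C2 = -317/680.

y = 15*cos(3*x)/136 + 25*sin(3*x)/136 - 317*exp(2*x)*sin(5*x)/680 + 393*cos(5*x)*exp(2*x)/136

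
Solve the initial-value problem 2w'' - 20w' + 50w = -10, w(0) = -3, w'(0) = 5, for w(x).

Divide through by 2: w'' - 10w' + 25w = -5.
Characteristic equation r² - 10r + 25 = 0 has discriminant (-10)² - 4·(25) = 0, so r = 5 is a repeated root.
Hence w_h = (C1 + C2*x)*exp(5*x).
For the particular solution try w_p = A0. Substituting and matching coefficients of each power of x gives A0 = -1/5, so w_p = -1/5.
General solution: w = -1/5 + C1*exp(5*x) + C2*x*exp(5*x).
Apply the initial conditions: w(0) = -1/5 + C1 = -3 and w'(0) = C2 + 5*C1 = 5. Solving gives C1 = -14/5, C2 = 19.

w = -1/5 - 14*exp(5*x)/5 + 19*x*exp(5*x)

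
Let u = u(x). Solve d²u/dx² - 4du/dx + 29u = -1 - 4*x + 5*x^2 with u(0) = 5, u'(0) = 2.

u = -1435/24389 - 76*x/841 + 5*x**2/29 - 195778*exp(2*x)*sin(5*x)/121945 + 123380*cos(5*x)*exp(2*x)/24389

Characteristic equation r² - 4r + 29 = 0 has discriminant (-4)² - 4·(29) = -100 < 0, so r = 2 ± 5i.
Hence u_h = C1*cos(5*x)*exp(2*x) + C2*exp(2*x)*sin(5*x).
For the particular solution try u_p = A0 + A1*x + A2*x^2. Substituting and matching coefficients of each power of x gives A0 = -1435/24389, A1 = -76/841, A2 = 5/29, so u_p = -1435/24389 - 76*x/841 + 5*x^2/29.
General solution: u = -1435/24389 - 76*x/841 + 5*x^2/29 + C1*cos(5*x)*exp(2*x) + C2*exp(2*x)*sin(5*x).
Apply the initial conditions: u(0) = -1435/24389 + C1 = 5 and u'(0) = -76/841 + 2*C1 + 5*C2 = 2. Solving gives C1 = 123380/24389, C2 = -195778/121945.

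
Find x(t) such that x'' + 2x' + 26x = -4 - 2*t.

Characteristic equation r² + 2r + 26 = 0 has discriminant (2)² - 4·(26) = -100 < 0, so r = -1 ± 5i.
Hence x_h = C1*cos(5*t)*exp(-t) + C2*exp(-t)*sin(5*t).
For the particular solution try x_p = A0 + A1*t. Substituting and matching coefficients of each power of t gives A0 = -25/169, A1 = -1/13, so x_p = -25/169 - t/13.

x = -25/169 - t/13 + C1*cos(5*t)*exp(-t) + C2*exp(-t)*sin(5*t)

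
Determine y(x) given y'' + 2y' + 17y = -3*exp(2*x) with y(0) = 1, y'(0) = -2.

Characteristic equation r² + 2r + 17 = 0 has discriminant (2)² - 4·(17) = -64 < 0, so r = -1 ± 4i.
Hence y_h = C1*cos(4*x)*exp(-x) + C2*exp(-x)*sin(4*x).
Try y_p = A*exp(2*x). Substituting into the equation and dividing by exp(2*x) gives A = -3/25, so y_p = -3*exp(2*x)/25.
General solution: y = -3*exp(2*x)/25 + C1*cos(4*x)*exp(-x) + C2*exp(-x)*sin(4*x).
Apply the initial conditions: y(0) = -3/25 + C1 = 1 and y'(0) = -6/25 - C1 + 4*C2 = -2. Solving gives C1 = 28/25, C2 = -4/25.

y = -3*exp(2*x)/25 - 4*exp(-x)*sin(4*x)/25 + 28*cos(4*x)*exp(-x)/25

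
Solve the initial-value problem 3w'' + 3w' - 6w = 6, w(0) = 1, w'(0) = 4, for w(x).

w = -1 - 2*exp(-2*x)/3 + 8*exp(x)/3

Divide through by 3: w'' + w' - 2w = 2.
Characteristic equation r² + r - 2 = 0 factors as (r - 1)(r + 2) = 0, so r = 1, -2.
Hence w_h = C1*exp(x) + C2*exp(-2*x).
For the particular solution try w_p = A0. Substituting and matching coefficients of each power of x gives A0 = -1, so w_p = -1.
General solution: w = -1 + C1*exp(x) + C2*exp(-2*x).
Apply the initial conditions: w(0) = -1 + C1 + C2 = 1 and w'(0) = C1 - 2*C2 = 4. Solving gives C1 = 8/3, C2 = -2/3.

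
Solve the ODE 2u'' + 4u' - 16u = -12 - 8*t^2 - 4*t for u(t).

u = 1 + t/2 + t**2/2 + C1*exp(-4*t) + C2*exp(2*t)

Divide through by 2: u'' + 2u' - 8u = -6 - 4*t^2 - 2*t.
Characteristic equation r² + 2r - 8 = 0 factors as (r + 4)(r - 2) = 0, so r = -4, 2.
Hence u_h = C1*exp(-4*t) + C2*exp(2*t).
For the particular solution try u_p = A0 + A1*t + A2*t^2. Substituting and matching coefficients of each power of t gives A0 = 1, A1 = 1/2, A2 = 1/2, so u_p = 1 + t/2 + t^2/2.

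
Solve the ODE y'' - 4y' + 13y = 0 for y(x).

y = C1*cos(3*x)*exp(2*x) + C2*exp(2*x)*sin(3*x)

Characteristic equation r² - 4r + 13 = 0 has discriminant (-4)² - 4·(13) = -36 < 0, so r = 2 ± 3i.
Hence y_h = C1*cos(3*x)*exp(2*x) + C2*exp(2*x)*sin(3*x).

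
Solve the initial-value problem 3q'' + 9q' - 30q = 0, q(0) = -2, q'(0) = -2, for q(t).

Divide through by 3: q'' + 3q' - 10q = 0.
Characteristic equation r² + 3r - 10 = 0 factors as (r - 2)(r + 5) = 0, so r = 2, -5.
Hence q_h = C1*exp(2*t) + C2*exp(-5*t).
Apply the initial conditions: q(0) = C1 + C2 = -2 and q'(0) = -5*C2 + 2*C1 = -2. Solving gives C1 = -12/7, C2 = -2/7.

q = -12*exp(2*t)/7 - 2*exp(-5*t)/7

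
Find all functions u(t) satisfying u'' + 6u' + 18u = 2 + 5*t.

u = 1/54 + 5*t/18 + C1*cos(3*t)*exp(-3*t) + C2*exp(-3*t)*sin(3*t)

Characteristic equation r² + 6r + 18 = 0 has discriminant (6)² - 4·(18) = -36 < 0, so r = -3 ± 3i.
Hence u_h = C1*cos(3*t)*exp(-3*t) + C2*exp(-3*t)*sin(3*t).
For the particular solution try u_p = A0 + A1*t. Substituting and matching coefficients of each power of t gives A0 = 1/54, A1 = 5/18, so u_p = 1/54 + 5*t/18.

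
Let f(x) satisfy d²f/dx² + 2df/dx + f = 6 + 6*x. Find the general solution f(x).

Characteristic equation r² + 2r + 1 = 0 has discriminant (2)² - 4·(1) = 0, so r = -1 is a repeated root.
Hence f_h = (C1 + C2*x)*exp(-x).
For the particular solution try f_p = A0 + A1*x. Substituting and matching coefficients of each power of x gives A0 = -6, A1 = 6, so f_p = -6 + 6*x.

f = -6 + 6*x + C1*exp(-x) + C2*x*exp(-x)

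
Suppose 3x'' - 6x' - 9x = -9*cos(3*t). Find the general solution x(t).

x = cos(3*t)/5 + sin(3*t)/10 + C1*exp(3*t) + C2*exp(-t)

Divide through by 3: x'' - 2x' - 3x = -3*cos(3*t).
Characteristic equation r² - 2r - 3 = 0 factors as (r - 3)(r + 1) = 0, so r = 3, -1.
Hence x_h = C1*exp(3*t) + C2*exp(-t).
Try x_p = A*cos(3*t) + B*sin(3*t). Substituting and equating the coefficients of cos(3t) and sin(3t) gives A = 1/5, B = 1/10, so x_p = cos(3*t)/5 + sin(3*t)/10.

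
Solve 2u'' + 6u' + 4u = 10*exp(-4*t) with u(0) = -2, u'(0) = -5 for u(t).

u = -22*exp(-t)/3 + 5*exp(-4*t)/6 + 9*exp(-2*t)/2

Divide through by 2: u'' + 3u' + 2u = 5*exp(-4*t).
Characteristic equation r² + 3r + 2 = 0 factors as (r + 1)(r + 2) = 0, so r = -1, -2.
Hence u_h = C1*exp(-t) + C2*exp(-2*t).
Try u_p = A*exp(-4*t). Substituting into the equation and dividing by exp(-4*t) gives A = 5/6, so u_p = 5*exp(-4*t)/6.
General solution: u = 5*exp(-4*t)/6 + C1*exp(-t) + C2*exp(-2*t).
Apply the initial conditions: u(0) = 5/6 + C1 + C2 = -2 and u'(0) = -10/3 - C1 - 2*C2 = -5. Solving gives C1 = -22/3, C2 = 9/2.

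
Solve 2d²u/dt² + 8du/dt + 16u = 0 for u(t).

Divide through by 2: u'' + 4u' + 8u = 0.
Characteristic equation r² + 4r + 8 = 0 has discriminant (4)² - 4·(8) = -16 < 0, so r = -2 ± 2i.
Hence u_h = C1*cos(2*t)*exp(-2*t) + C2*exp(-2*t)*sin(2*t).

u = C1*cos(2*t)*exp(-2*t) + C2*exp(-2*t)*sin(2*t)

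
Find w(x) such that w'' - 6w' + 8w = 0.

w = C1*exp(4*x) + C2*exp(2*x)

Characteristic equation r² - 6r + 8 = 0 factors as (r - 4)(r - 2) = 0, so r = 4, 2.
Hence w_h = C1*exp(4*x) + C2*exp(2*x).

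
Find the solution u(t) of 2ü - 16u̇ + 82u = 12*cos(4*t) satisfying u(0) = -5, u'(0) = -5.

u = -192*sin(4*t)/1649 + 150*cos(4*t)/1649 - 8395*cos(5*t)*exp(4*t)/1649 + 26103*exp(4*t)*sin(5*t)/8245

Divide through by 2: u'' - 8u' + 41u = 6*cos(4*t).
Characteristic equation r² - 8r + 41 = 0 has discriminant (-8)² - 4·(41) = -100 < 0, so r = 4 ± 5i.
Hence u_h = C1*cos(5*t)*exp(4*t) + C2*exp(4*t)*sin(5*t).
Try u_p = A*cos(4*t) + B*sin(4*t). Substituting and equating the coefficients of cos(4t) and sin(4t) gives A = 150/1649, B = -192/1649, so u_p = -192*sin(4*t)/1649 + 150*cos(4*t)/1649.
General solution: u = -192*sin(4*t)/1649 + 150*cos(4*t)/1649 + C1*cos(5*t)*exp(4*t) + C2*exp(4*t)*sin(5*t).
Apply the initial conditions: u(0) = 150/1649 + C1 = -5 and u'(0) = -768/1649 + 4*C1 + 5*C2 = -5. Solving gives C1 = -8395/1649, C2 = 26103/8245.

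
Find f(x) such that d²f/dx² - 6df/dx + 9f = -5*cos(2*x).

Characteristic equation r² - 6r + 9 = 0 has discriminant (-6)² - 4·(9) = 0, so r = 3 is a repeated root.
Hence f_h = (C1 + C2*x)*exp(3*x).
Try f_p = A*cos(2*x) + B*sin(2*x). Substituting and equating the coefficients of cos(2x) and sin(2x) gives A = -25/169, B = 60/169, so f_p = -25*cos(2*x)/169 + 60*sin(2*x)/169.

f = -25*cos(2*x)/169 + 60*sin(2*x)/169 + C1*exp(3*x) + C2*x*exp(3*x)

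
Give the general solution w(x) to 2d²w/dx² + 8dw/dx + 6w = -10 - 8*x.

Divide through by 2: w'' + 4w' + 3w = -5 - 4*x.
Characteristic equation r² + 4r + 3 = 0 factors as (r + 1)(r + 3) = 0, so r = -1, -3.
Hence w_h = C1*exp(-x) + C2*exp(-3*x).
For the particular solution try w_p = A0 + A1*x. Substituting and matching coefficients of each power of x gives A0 = 1/9, A1 = -4/3, so w_p = 1/9 - 4*x/3.

w = 1/9 - 4*x/3 + C1*exp(-x) + C2*exp(-3*x)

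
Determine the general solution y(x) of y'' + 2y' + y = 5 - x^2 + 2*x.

y = -5 - x**2 + 6*x + C1*exp(-x) + C2*x*exp(-x)

Characteristic equation r² + 2r + 1 = 0 has discriminant (2)² - 4·(1) = 0, so r = -1 is a repeated root.
Hence y_h = (C1 + C2*x)*exp(-x).
For the particular solution try y_p = A0 + A1*x + A2*x^2. Substituting and matching coefficients of each power of x gives A0 = -5, A1 = 6, A2 = -1, so y_p = -5 - x^2 + 6*x.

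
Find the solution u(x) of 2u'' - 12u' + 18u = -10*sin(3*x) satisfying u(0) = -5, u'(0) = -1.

u = -85*exp(3*x)/18 - 5*cos(3*x)/18 + 79*x*exp(3*x)/6

Divide through by 2: u'' - 6u' + 9u = -5*sin(3*x).
Characteristic equation r² - 6r + 9 = 0 has discriminant (-6)² - 4·(9) = 0, so r = 3 is a repeated root.
Hence u_h = (C1 + C2*x)*exp(3*x).
Try u_p = A*cos(3*x) + B*sin(3*x). Substituting and equating the coefficients of cos(3x) and sin(3x) gives A = -5/18, B = 0, so u_p = -5*cos(3*x)/18.
General solution: u = -5*cos(3*x)/18 + C1*exp(3*x) + C2*x*exp(3*x).
Apply the initial conditions: u(0) = -5/18 + C1 = -5 and u'(0) = C2 + 3*C1 = -1. Solving gives C1 = -85/18, C2 = 79/6.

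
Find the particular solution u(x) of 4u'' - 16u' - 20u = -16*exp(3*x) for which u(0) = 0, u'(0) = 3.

Divide through by 4: u'' - 4u' - 5u = -4*exp(3*x).
Characteristic equation r² - 4r - 5 = 0 factors as (r - 5)(r + 1) = 0, so r = 5, -1.
Hence u_h = C1*exp(5*x) + C2*exp(-x).
Try u_p = A*exp(3*x). Substituting into the equation and dividing by exp(3*x) gives A = 1/2, so u_p = exp(3*x)/2.
General solution: u = exp(3*x)/2 + C1*exp(5*x) + C2*exp(-x).
Apply the initial conditions: u(0) = 1/2 + C1 + C2 = 0 and u'(0) = 3/2 - C2 + 5*C1 = 3. Solving gives C1 = 1/6, C2 = -2/3.

u = exp(3*x)/2 - 2*exp(-x)/3 + exp(5*x)/6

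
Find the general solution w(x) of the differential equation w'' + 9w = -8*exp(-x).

Characteristic equation r² + 9 = 0 has discriminant (0)² - 4·(9) = -36 < 0, so r = ± 3i.
Hence w_h = C1*cos(3*x) + C2*sin(3*x).
Try w_p = A*exp(-x). Substituting into the equation and dividing by exp(-x) gives A = -4/5, so w_p = -4*exp(-x)/5.

w = -4*exp(-x)/5 + C1*cos(3*x) + C2*sin(3*x)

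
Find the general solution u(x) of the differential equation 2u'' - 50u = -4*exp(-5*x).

Divide through by 2: u'' - 25u = -2*exp(-5*x).
Characteristic equation r² - 25 = 0 factors as (r - 5)(r + 5) = 0, so r = 5, -5.
Hence u_h = C1*exp(5*x) + C2*exp(-5*x).
Since exp(-5*x) solves the homogeneous equation (r = -5 is a root of multiplicity 1), multiply the trial by x. Try u_p = A*x*exp(-5*x). Substituting into the equation and dividing by exp(-5*x) gives A = 1/5, so u_p = x*exp(-5*x)/5.

u = C1*exp(5*x) + C2*exp(-5*x) + x*exp(-5*x)/5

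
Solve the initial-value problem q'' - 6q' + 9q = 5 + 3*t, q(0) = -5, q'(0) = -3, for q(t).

q = 7/9 - 52*exp(3*t)/9 + t/3 + 14*t*exp(3*t)

Characteristic equation r² - 6r + 9 = 0 has discriminant (-6)² - 4·(9) = 0, so r = 3 is a repeated root.
Hence q_h = (C1 + C2*t)*exp(3*t).
For the particular solution try q_p = A0 + A1*t. Substituting and matching coefficients of each power of t gives A0 = 7/9, A1 = 1/3, so q_p = 7/9 + t/3.
General solution: q = 7/9 + t/3 + C1*exp(3*t) + C2*t*exp(3*t).
Apply the initial conditions: q(0) = 7/9 + C1 = -5 and q'(0) = 1/3 + C2 + 3*C1 = -3. Solving gives C1 = -52/9, C2 = 14.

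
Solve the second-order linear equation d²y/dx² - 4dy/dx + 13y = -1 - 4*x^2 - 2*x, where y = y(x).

Characteristic equation r² - 4r + 13 = 0 has discriminant (-4)² - 4·(13) = -36 < 0, so r = 2 ± 3i.
Hence y_h = C1*cos(3*x)*exp(2*x) + C2*exp(2*x)*sin(3*x).
For the particular solution try y_p = A0 + A1*x + A2*x^2. Substituting and matching coefficients of each power of x gives A0 = -297/2197, A1 = -58/169, A2 = -4/13, so y_p = -297/2197 - 58*x/169 - 4*x^2/13.

y = -297/2197 - 58*x/169 - 4*x**2/13 + C1*cos(3*x)*exp(2*x) + C2*exp(2*x)*sin(3*x)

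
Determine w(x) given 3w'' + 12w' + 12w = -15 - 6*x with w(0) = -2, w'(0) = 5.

Divide through by 3: w'' + 4w' + 4w = -5 - 2*x.
Characteristic equation r² + 4r + 4 = 0 has discriminant (4)² - 4·(4) = 0, so r = -2 is a repeated root.
Hence w_h = (C1 + C2*x)*exp(-2*x).
For the particular solution try w_p = A0 + A1*x. Substituting and matching coefficients of each power of x gives A0 = -3/4, A1 = -1/2, so w_p = -3/4 - x/2.
General solution: w = -3/4 - x/2 + C1*exp(-2*x) + C2*x*exp(-2*x).
Apply the initial conditions: w(0) = -3/4 + C1 = -2 and w'(0) = -1/2 + C2 - 2*C1 = 5. Solving gives C1 = -5/4, C2 = 3.

w = -3/4 - 5*exp(-2*x)/4 - x/2 + 3*x*exp(-2*x)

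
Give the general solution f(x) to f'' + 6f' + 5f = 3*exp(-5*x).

Characteristic equation r² + 6r + 5 = 0 factors as (r + 5)(r + 1) = 0, so r = -5, -1.
Hence f_h = C1*exp(-5*x) + C2*exp(-x).
Since exp(-5*x) solves the homogeneous equation (r = -5 is a root of multiplicity 1), multiply the trial by x. Try f_p = A*x*exp(-5*x). Substituting into the equation and dividing by exp(-5*x) gives A = -3/4, so f_p = -3*x*exp(-5*x)/4.

f = C1*exp(-5*x) + C2*exp(-x) - 3*x*exp(-5*x)/4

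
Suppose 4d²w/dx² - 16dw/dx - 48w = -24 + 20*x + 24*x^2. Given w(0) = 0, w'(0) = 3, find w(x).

w = 4/9 - 23*exp(-2*x)/32 - x**2/2 - x/12 + 79*exp(6*x)/288

Divide through by 4: w'' - 4w' - 12w = -6 + 5*x + 6*x^2.
Characteristic equation r² - 4r - 12 = 0 factors as (r + 2)(r - 6) = 0, so r = -2, 6.
Hence w_h = C1*exp(-2*x) + C2*exp(6*x).
For the particular solution try w_p = A0 + A1*x + A2*x^2. Substituting and matching coefficients of each power of x gives A0 = 4/9, A1 = -1/12, A2 = -1/2, so w_p = 4/9 - x^2/2 - x/12.
General solution: w = 4/9 - x^2/2 - x/12 + C1*exp(-2*x) + C2*exp(6*x).
Apply the initial conditions: w(0) = 4/9 + C1 + C2 = 0 and w'(0) = -1/12 - 2*C1 + 6*C2 = 3. Solving gives C1 = -23/32, C2 = 79/288.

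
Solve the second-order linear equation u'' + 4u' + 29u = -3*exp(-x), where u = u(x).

Characteristic equation r² + 4r + 29 = 0 has discriminant (4)² - 4·(29) = -100 < 0, so r = -2 ± 5i.
Hence u_h = C1*cos(5*x)*exp(-2*x) + C2*exp(-2*x)*sin(5*x).
Try u_p = A*exp(-x). Substituting into the equation and dividing by exp(-x) gives A = -3/26, so u_p = -3*exp(-x)/26.

u = -3*exp(-x)/26 + C1*cos(5*x)*exp(-2*x) + C2*exp(-2*x)*sin(5*x)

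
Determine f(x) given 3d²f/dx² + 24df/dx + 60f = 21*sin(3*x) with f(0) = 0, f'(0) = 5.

f = -168*cos(3*x)/697 + 77*sin(3*x)/697 + 168*cos(2*x)*exp(-4*x)/697 + 1963*exp(-4*x)*sin(2*x)/697

Divide through by 3: f'' + 8f' + 20f = 7*sin(3*x).
Characteristic equation r² + 8r + 20 = 0 has discriminant (8)² - 4·(20) = -16 < 0, so r = -4 ± 2i.
Hence f_h = C1*cos(2*x)*exp(-4*x) + C2*exp(-4*x)*sin(2*x).
Try f_p = A*cos(3*x) + B*sin(3*x). Substituting and equating the coefficients of cos(3x) and sin(3x) gives A = -168/697, B = 77/697, so f_p = -168*cos(3*x)/697 + 77*sin(3*x)/697.
General solution: f = -168*cos(3*x)/697 + 77*sin(3*x)/697 + C1*cos(2*x)*exp(-4*x) + C2*exp(-4*x)*sin(2*x).
Apply the initial conditions: f(0) = -168/697 + C1 = 0 and f'(0) = 231/697 - 4*C1 + 2*C2 = 5. Solving gives C1 = 168/697, C2 = 1963/697.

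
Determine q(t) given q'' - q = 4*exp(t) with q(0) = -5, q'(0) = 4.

Characteristic equation r² - 1 = 0 factors as (r - 1)(r + 1) = 0, so r = 1, -1.
Hence q_h = C1*exp(t) + C2*exp(-t).
Since exp(t) solves the homogeneous equation (r = 1 is a root of multiplicity 1), multiply the trial by t. Try q_p = A*t*exp(t). Substituting into the equation and dividing by exp(t) gives A = 2, so q_p = 2*t*exp(t).
General solution: q = C1*exp(t) + C2*exp(-t) + 2*t*exp(t).
Apply the initial conditions: q(0) = C1 + C2 = -5 and q'(0) = 2 + C1 - C2 = 4. Solving gives C1 = -3/2, C2 = -7/2.

q = -7*exp(-t)/2 - 3*exp(t)/2 + 2*t*exp(t)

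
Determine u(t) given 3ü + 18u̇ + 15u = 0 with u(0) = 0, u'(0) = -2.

u = exp(-5*t)/2 - exp(-t)/2

Divide through by 3: u'' + 6u' + 5u = 0.
Characteristic equation r² + 6r + 5 = 0 factors as (r + 5)(r + 1) = 0, so r = -5, -1.
Hence u_h = C1*exp(-5*t) + C2*exp(-t).
Apply the initial conditions: u(0) = C1 + C2 = 0 and u'(0) = -C2 - 5*C1 = -2. Solving gives C1 = 1/2, C2 = -1/2.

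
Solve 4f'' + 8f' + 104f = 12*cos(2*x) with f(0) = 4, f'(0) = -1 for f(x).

f = 3*sin(2*x)/125 + 33*cos(2*x)/250 + 141*exp(-x)*sin(5*x)/250 + 967*cos(5*x)*exp(-x)/250

Divide through by 4: f'' + 2f' + 26f = 3*cos(2*x).
Characteristic equation r² + 2r + 26 = 0 has discriminant (2)² - 4·(26) = -100 < 0, so r = -1 ± 5i.
Hence f_h = C1*cos(5*x)*exp(-x) + C2*exp(-x)*sin(5*x).
Try f_p = A*cos(2*x) + B*sin(2*x). Substituting and equating the coefficients of cos(2x) and sin(2x) gives A = 33/250, B = 3/125, so f_p = 3*sin(2*x)/125 + 33*cos(2*x)/250.
General solution: f = 3*sin(2*x)/125 + 33*cos(2*x)/250 + C1*cos(5*x)*exp(-x) + C2*exp(-x)*sin(5*x).
Apply the initial conditions: f(0) = 33/250 + C1 = 4 and f'(0) = 6/125 - C1 + 5*C2 = -1. Solving gives C1 = 967/250, C2 = 141/250.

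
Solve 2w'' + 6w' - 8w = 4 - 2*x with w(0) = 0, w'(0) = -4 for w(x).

Divide through by 2: w'' + 3w' - 4w = 2 - x.
Characteristic equation r² + 3r - 4 = 0 factors as (r + 4)(r - 1) = 0, so r = -4, 1.
Hence w_h = C1*exp(-4*x) + C2*exp(x).
For the particular solution try w_p = A0 + A1*x. Substituting and matching coefficients of each power of x gives A0 = -5/16, A1 = 1/4, so w_p = -5/16 + x/4.
General solution: w = -5/16 + x/4 + C1*exp(-4*x) + C2*exp(x).
Apply the initial conditions: w(0) = -5/16 + C1 + C2 = 0 and w'(0) = 1/4 + C2 - 4*C1 = -4. Solving gives C1 = 73/80, C2 = -3/5.

w = -5/16 - 3*exp(x)/5 + x/4 + 73*exp(-4*x)/80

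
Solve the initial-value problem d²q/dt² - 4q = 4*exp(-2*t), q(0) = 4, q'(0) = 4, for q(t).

Characteristic equation r² - 4 = 0 factors as (r + 2)(r - 2) = 0, so r = -2, 2.
Hence q_h = C1*exp(-2*t) + C2*exp(2*t).
Since exp(-2*t) solves the homogeneous equation (r = -2 is a root of multiplicity 1), multiply the trial by t. Try q_p = A*t*exp(-2*t). Substituting into the equation and dividing by exp(-2*t) gives A = -1, so q_p = -t*exp(-2*t).
General solution: q = C1*exp(-2*t) + C2*exp(2*t) - t*exp(-2*t).
Apply the initial conditions: q(0) = C1 + C2 = 4 and q'(0) = -1 - 2*C1 + 2*C2 = 4. Solving gives C1 = 3/4, C2 = 13/4.

q = 3*exp(-2*t)/4 + 13*exp(2*t)/4 - t*exp(-2*t)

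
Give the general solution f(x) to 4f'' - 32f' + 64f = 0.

f = C1*exp(4*x) + C2*x*exp(4*x)

Divide through by 4: f'' - 8f' + 16f = 0.
Characteristic equation r² - 8r + 16 = 0 has discriminant (-8)² - 4·(16) = 0, so r = 4 is a repeated root.
Hence f_h = (C1 + C2*x)*exp(4*x).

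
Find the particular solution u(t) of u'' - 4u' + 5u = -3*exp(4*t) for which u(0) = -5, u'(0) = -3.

u = -3*exp(4*t)/5 - 22*cos(t)*exp(2*t)/5 + 41*exp(2*t)*sin(t)/5

Characteristic equation r² - 4r + 5 = 0 has discriminant (-4)² - 4·(5) = -4 < 0, so r = 2 ± i.
Hence u_h = C1*cos(t)*exp(2*t) + C2*exp(2*t)*sin(t).
Try u_p = A*exp(4*t). Substituting into the equation and dividing by exp(4*t) gives A = -3/5, so u_p = -3*exp(4*t)/5.
General solution: u = -3*exp(4*t)/5 + C1*cos(t)*exp(2*t) + C2*exp(2*t)*sin(t).
Apply the initial conditions: u(0) = -3/5 + C1 = -5 and u'(0) = -12/5 + C2 + 2*C1 = -3. Solving gives C1 = -22/5, C2 = 41/5.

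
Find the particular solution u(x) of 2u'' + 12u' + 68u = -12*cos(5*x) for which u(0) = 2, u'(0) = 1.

Divide through by 2: u'' + 6u' + 34u = -6*cos(5*x).
Characteristic equation r² + 6r + 34 = 0 has discriminant (6)² - 4·(34) = -100 < 0, so r = -3 ± 5i.
Hence u_h = C1*cos(5*x)*exp(-3*x) + C2*exp(-3*x)*sin(5*x).
Try u_p = A*cos(5*x) + B*sin(5*x). Substituting and equating the coefficients of cos(5x) and sin(5x) gives A = -6/109, B = -20/109, so u_p = -20*sin(5*x)/109 - 6*cos(5*x)/109.
General solution: u = -20*sin(5*x)/109 - 6*cos(5*x)/109 + C1*cos(5*x)*exp(-3*x) + C2*exp(-3*x)*sin(5*x).
Apply the initial conditions: u(0) = -6/109 + C1 = 2 and u'(0) = -100/109 - 3*C1 + 5*C2 = 1. Solving gives C1 = 224/109, C2 = 881/545.

u = -20*sin(5*x)/109 - 6*cos(5*x)/109 + 224*cos(5*x)*exp(-3*x)/109 + 881*exp(-3*x)*sin(5*x)/545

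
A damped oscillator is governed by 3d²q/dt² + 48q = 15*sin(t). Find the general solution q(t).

q = sin(t)/3 + C1*cos(4*t) + C2*sin(4*t)

Divide through by 3: q'' + 16q = 5*sin(t).
Characteristic equation r² + 16 = 0 has discriminant (0)² - 4·(16) = -64 < 0, so r = ± 4i.
Hence q_h = C1*cos(4*t) + C2*sin(4*t).
Try q_p = A*cos(t) + B*sin(t). Substituting and equating the coefficients of cos(t) and sin(t) gives A = 0, B = 1/3, so q_p = sin(t)/3.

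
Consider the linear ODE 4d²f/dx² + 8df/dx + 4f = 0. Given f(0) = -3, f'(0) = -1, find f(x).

Divide through by 4: f'' + 2f' + f = 0.
Characteristic equation r² + 2r + 1 = 0 has discriminant (2)² - 4·(1) = 0, so r = -1 is a repeated root.
Hence f_h = (C1 + C2*x)*exp(-x).
Apply the initial conditions: f(0) = C1 = -3 and f'(0) = C2 - C1 = -1. Solving gives C1 = -3, C2 = -4.

f = -3*exp(-x) - 4*x*exp(-x)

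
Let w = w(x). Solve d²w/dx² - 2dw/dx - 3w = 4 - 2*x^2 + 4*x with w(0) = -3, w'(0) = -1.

w = 16/27 - 3*exp(-x) - 20*x/9 - 16*exp(3*x)/27 + 2*x**2/3

Characteristic equation r² - 2r - 3 = 0 factors as (r - 3)(r + 1) = 0, so r = 3, -1.
Hence w_h = C1*exp(3*x) + C2*exp(-x).
For the particular solution try w_p = A0 + A1*x + A2*x^2. Substituting and matching coefficients of each power of x gives A0 = 16/27, A1 = -20/9, A2 = 2/3, so w_p = 16/27 - 20*x/9 + 2*x^2/3.
General solution: w = 16/27 - 20*x/9 + 2*x^2/3 + C1*exp(3*x) + C2*exp(-x).
Apply the initial conditions: w(0) = 16/27 + C1 + C2 = -3 and w'(0) = -20/9 - C2 + 3*C1 = -1. Solving gives C1 = -16/27, C2 = -3.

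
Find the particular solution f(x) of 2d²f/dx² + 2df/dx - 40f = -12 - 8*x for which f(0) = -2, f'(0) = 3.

Divide through by 2: f'' + f' - 20f = -6 - 4*x.
Characteristic equation r² + r - 20 = 0 factors as (r - 4)(r + 5) = 0, so r = 4, -5.
Hence f_h = C1*exp(4*x) + C2*exp(-5*x).
For the particular solution try f_p = A0 + A1*x. Substituting and matching coefficients of each power of x gives A0 = 31/100, A1 = 1/5, so f_p = 31/100 + x/5.
General solution: f = 31/100 + x/5 + C1*exp(4*x) + C2*exp(-5*x).
Apply the initial conditions: f(0) = 31/100 + C1 + C2 = -2 and f'(0) = 1/5 - 5*C2 + 4*C1 = 3. Solving gives C1 = -35/36, C2 = -301/225.

f = 31/100 - 301*exp(-5*x)/225 - 35*exp(4*x)/36 + x/5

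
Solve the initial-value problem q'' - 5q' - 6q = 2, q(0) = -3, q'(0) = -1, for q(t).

q = -1/3 - 15*exp(-t)/7 - 11*exp(6*t)/21

Characteristic equation r² - 5r - 6 = 0 factors as (r + 1)(r - 6) = 0, so r = -1, 6.
Hence q_h = C1*exp(-t) + C2*exp(6*t).
For the particular solution try q_p = A0. Substituting and matching coefficients of each power of t gives A0 = -1/3, so q_p = -1/3.
General solution: q = -1/3 + C1*exp(-t) + C2*exp(6*t).
Apply the initial conditions: q(0) = -1/3 + C1 + C2 = -3 and q'(0) = -C1 + 6*C2 = -1. Solving gives C1 = -15/7, C2 = -11/21.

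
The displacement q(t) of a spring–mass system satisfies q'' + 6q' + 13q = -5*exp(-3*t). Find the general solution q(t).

Characteristic equation r² + 6r + 13 = 0 has discriminant (6)² - 4·(13) = -16 < 0, so r = -3 ± 2i.
Hence q_h = C1*cos(2*t)*exp(-3*t) + C2*exp(-3*t)*sin(2*t).
Try q_p = A*exp(-3*t). Substituting into the equation and dividing by exp(-3*t) gives A = -5/4, so q_p = -5*exp(-3*t)/4.

q = -5*exp(-3*t)/4 + C1*cos(2*t)*exp(-3*t) + C2*exp(-3*t)*sin(2*t)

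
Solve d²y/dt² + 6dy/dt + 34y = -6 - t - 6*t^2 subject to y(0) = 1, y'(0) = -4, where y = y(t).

y = -1689/9826 - 3*t**2/17 + 19*t/578 - 2541*exp(-3*t)*sin(5*t)/24565 + 11515*cos(5*t)*exp(-3*t)/9826

Characteristic equation r² + 6r + 34 = 0 has discriminant (6)² - 4·(34) = -100 < 0, so r = -3 ± 5i.
Hence y_h = C1*cos(5*t)*exp(-3*t) + C2*exp(-3*t)*sin(5*t).
For the particular solution try y_p = A0 + A1*t + A2*t^2. Substituting and matching coefficients of each power of t gives A0 = -1689/9826, A1 = 19/578, A2 = -3/17, so y_p = -1689/9826 - 3*t^2/17 + 19*t/578.
General solution: y = -1689/9826 - 3*t^2/17 + 19*t/578 + C1*cos(5*t)*exp(-3*t) + C2*exp(-3*t)*sin(5*t).
Apply the initial conditions: y(0) = -1689/9826 + C1 = 1 and y'(0) = 19/578 - 3*C1 + 5*C2 = -4. Solving gives C1 = 11515/9826, C2 = -2541/24565.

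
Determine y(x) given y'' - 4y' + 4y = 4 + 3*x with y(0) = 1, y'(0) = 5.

y = 7/4 - 3*exp(2*x)/4 + 3*x/4 + 23*x*exp(2*x)/4

Characteristic equation r² - 4r + 4 = 0 has discriminant (-4)² - 4·(4) = 0, so r = 2 is a repeated root.
Hence y_h = (C1 + C2*x)*exp(2*x).
For the particular solution try y_p = A0 + A1*x. Substituting and matching coefficients of each power of x gives A0 = 7/4, A1 = 3/4, so y_p = 7/4 + 3*x/4.
General solution: y = 7/4 + 3*x/4 + C1*exp(2*x) + C2*x*exp(2*x).
Apply the initial conditions: y(0) = 7/4 + C1 = 1 and y'(0) = 3/4 + C2 + 2*C1 = 5. Solving gives C1 = -3/4, C2 = 23/4.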